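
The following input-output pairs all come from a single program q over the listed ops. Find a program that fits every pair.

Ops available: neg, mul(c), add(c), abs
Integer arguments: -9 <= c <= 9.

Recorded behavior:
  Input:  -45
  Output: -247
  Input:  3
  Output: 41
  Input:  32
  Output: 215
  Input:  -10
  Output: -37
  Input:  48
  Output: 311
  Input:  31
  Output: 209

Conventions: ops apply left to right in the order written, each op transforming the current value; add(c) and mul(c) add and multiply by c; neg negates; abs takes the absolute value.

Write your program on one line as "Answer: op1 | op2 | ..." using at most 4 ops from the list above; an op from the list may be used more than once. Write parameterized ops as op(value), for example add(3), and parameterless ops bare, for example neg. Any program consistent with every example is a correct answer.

add(3) | mul(6) | add(5)

Check, running the answer program on each example:
  -45 -> -42 -> -252 -> -247
  3 -> 6 -> 36 -> 41
  32 -> 35 -> 210 -> 215
  -10 -> -7 -> -42 -> -37
  48 -> 51 -> 306 -> 311
  31 -> 34 -> 204 -> 209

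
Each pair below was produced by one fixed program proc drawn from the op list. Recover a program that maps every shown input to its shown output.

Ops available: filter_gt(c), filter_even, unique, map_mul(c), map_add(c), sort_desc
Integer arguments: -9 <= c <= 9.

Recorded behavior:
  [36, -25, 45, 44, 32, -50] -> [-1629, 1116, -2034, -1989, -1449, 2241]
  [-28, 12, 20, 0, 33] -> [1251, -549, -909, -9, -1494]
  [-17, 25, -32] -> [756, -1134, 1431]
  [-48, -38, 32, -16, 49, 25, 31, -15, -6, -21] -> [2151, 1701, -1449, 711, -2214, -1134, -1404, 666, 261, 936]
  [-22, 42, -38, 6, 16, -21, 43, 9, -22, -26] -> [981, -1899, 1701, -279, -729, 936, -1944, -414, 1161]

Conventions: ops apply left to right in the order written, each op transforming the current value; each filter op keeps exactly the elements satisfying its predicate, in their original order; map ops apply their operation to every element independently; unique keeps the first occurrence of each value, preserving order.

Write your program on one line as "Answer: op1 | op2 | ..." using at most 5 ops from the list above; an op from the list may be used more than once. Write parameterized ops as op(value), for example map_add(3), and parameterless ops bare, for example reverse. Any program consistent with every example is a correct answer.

unique | map_mul(9) | map_mul(-5) | map_add(-9)

Check, running the answer program on each example:
  [36, -25, 45, 44, 32, -50] -> [36, -25, 45, 44, 32, -50] -> [324, -225, 405, 396, 288, -450] -> [-1620, 1125, -2025, -1980, -1440, 2250] -> [-1629, 1116, -2034, -1989, -1449, 2241]
  [-28, 12, 20, 0, 33] -> [-28, 12, 20, 0, 33] -> [-252, 108, 180, 0, 297] -> [1260, -540, -900, 0, -1485] -> [1251, -549, -909, -9, -1494]
  [-17, 25, -32] -> [-17, 25, -32] -> [-153, 225, -288] -> [765, -1125, 1440] -> [756, -1134, 1431]
  [-48, -38, 32, -16, 49, 25, 31, -15, -6, -21] -> [-48, -38, 32, -16, 49, 25, 31, -15, -6, -21] -> [-432, -342, 288, -144, 441, 225, 279, -135, -54, -189] -> [2160, 1710, -1440, 720, -2205, -1125, -1395, 675, 270, 945] -> [2151, 1701, -1449, 711, -2214, -1134, -1404, 666, 261, 936]
  [-22, 42, -38, 6, 16, -21, 43, 9, -22, -26] -> [-22, 42, -38, 6, 16, -21, 43, 9, -26] -> [-198, 378, -342, 54, 144, -189, 387, 81, -234] -> [990, -1890, 1710, -270, -720, 945, -1935, -405, 1170] -> [981, -1899, 1701, -279, -729, 936, -1944, -414, 1161]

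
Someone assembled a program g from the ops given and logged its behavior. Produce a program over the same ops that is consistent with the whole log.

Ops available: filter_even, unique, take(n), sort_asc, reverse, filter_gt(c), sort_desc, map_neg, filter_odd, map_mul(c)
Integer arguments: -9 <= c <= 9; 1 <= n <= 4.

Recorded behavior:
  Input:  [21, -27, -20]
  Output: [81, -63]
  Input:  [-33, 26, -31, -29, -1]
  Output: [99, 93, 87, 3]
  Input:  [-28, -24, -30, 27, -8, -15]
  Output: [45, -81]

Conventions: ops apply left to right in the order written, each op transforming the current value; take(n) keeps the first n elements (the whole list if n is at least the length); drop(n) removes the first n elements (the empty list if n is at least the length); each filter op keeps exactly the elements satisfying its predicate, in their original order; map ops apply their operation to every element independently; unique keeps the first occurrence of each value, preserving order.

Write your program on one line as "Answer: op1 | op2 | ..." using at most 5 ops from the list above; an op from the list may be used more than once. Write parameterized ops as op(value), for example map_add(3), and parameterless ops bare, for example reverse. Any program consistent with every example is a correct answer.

map_neg | filter_odd | sort_asc | sort_desc | map_mul(3)

Check, running the answer program on each example:
  [21, -27, -20] -> [-21, 27, 20] -> [-21, 27] -> [-21, 27] -> [27, -21] -> [81, -63]
  [-33, 26, -31, -29, -1] -> [33, -26, 31, 29, 1] -> [33, 31, 29, 1] -> [1, 29, 31, 33] -> [33, 31, 29, 1] -> [99, 93, 87, 3]
  [-28, -24, -30, 27, -8, -15] -> [28, 24, 30, -27, 8, 15] -> [-27, 15] -> [-27, 15] -> [15, -27] -> [45, -81]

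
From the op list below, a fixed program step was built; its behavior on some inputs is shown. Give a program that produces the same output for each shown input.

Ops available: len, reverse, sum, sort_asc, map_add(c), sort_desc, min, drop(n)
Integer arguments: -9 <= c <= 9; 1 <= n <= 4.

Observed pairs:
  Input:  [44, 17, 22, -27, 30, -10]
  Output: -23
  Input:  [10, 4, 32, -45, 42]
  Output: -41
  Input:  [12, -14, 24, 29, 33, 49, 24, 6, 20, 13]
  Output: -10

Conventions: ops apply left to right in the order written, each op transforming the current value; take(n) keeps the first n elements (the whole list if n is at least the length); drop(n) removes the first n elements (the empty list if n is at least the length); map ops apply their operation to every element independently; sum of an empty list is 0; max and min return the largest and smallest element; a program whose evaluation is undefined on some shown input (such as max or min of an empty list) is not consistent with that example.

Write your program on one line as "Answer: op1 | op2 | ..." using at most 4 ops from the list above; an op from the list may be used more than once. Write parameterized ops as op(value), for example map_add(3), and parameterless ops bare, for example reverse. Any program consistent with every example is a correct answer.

map_add(4) | sort_desc | reverse | min

Check, running the answer program on each example:
  [44, 17, 22, -27, 30, -10] -> [48, 21, 26, -23, 34, -6] -> [48, 34, 26, 21, -6, -23] -> [-23, -6, 21, 26, 34, 48] -> -23
  [10, 4, 32, -45, 42] -> [14, 8, 36, -41, 46] -> [46, 36, 14, 8, -41] -> [-41, 8, 14, 36, 46] -> -41
  [12, -14, 24, 29, 33, 49, 24, 6, 20, 13] -> [16, -10, 28, 33, 37, 53, 28, 10, 24, 17] -> [53, 37, 33, 28, 28, 24, 17, 16, 10, -10] -> [-10, 10, 16, 17, 24, 28, 28, 33, 37, 53] -> -10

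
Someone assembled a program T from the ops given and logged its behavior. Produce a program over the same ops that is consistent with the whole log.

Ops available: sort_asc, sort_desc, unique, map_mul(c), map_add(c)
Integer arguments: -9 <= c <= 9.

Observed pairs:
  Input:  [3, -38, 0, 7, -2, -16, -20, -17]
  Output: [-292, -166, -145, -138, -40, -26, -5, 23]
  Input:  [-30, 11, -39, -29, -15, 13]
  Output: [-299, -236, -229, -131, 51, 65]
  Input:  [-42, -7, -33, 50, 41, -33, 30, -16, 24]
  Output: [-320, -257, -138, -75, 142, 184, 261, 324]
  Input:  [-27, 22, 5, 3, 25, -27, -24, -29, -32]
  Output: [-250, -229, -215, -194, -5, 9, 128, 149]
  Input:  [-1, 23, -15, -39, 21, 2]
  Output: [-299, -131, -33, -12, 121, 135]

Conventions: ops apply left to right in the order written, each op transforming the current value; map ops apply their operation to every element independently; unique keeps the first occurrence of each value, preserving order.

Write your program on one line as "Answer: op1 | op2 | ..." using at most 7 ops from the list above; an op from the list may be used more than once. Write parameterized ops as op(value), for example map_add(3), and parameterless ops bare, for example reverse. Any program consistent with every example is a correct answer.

map_add(-9) | unique | map_add(6) | map_mul(7) | map_add(-5) | sort_asc

Check, running the answer program on each example:
  [3, -38, 0, 7, -2, -16, -20, -17] -> [-6, -47, -9, -2, -11, -25, -29, -26] -> [-6, -47, -9, -2, -11, -25, -29, -26] -> [0, -41, -3, 4, -5, -19, -23, -20] -> [0, -287, -21, 28, -35, -133, -161, -140] -> [-5, -292, -26, 23, -40, -138, -166, -145] -> [-292, -166, -145, -138, -40, -26, -5, 23]
  [-30, 11, -39, -29, -15, 13] -> [-39, 2, -48, -38, -24, 4] -> [-39, 2, -48, -38, -24, 4] -> [-33, 8, -42, -32, -18, 10] -> [-231, 56, -294, -224, -126, 70] -> [-236, 51, -299, -229, -131, 65] -> [-299, -236, -229, -131, 51, 65]
  [-42, -7, -33, 50, 41, -33, 30, -16, 24] -> [-51, -16, -42, 41, 32, -42, 21, -25, 15] -> [-51, -16, -42, 41, 32, 21, -25, 15] -> [-45, -10, -36, 47, 38, 27, -19, 21] -> [-315, -70, -252, 329, 266, 189, -133, 147] -> [-320, -75, -257, 324, 261, 184, -138, 142] -> [-320, -257, -138, -75, 142, 184, 261, 324]
  [-27, 22, 5, 3, 25, -27, -24, -29, -32] -> [-36, 13, -4, -6, 16, -36, -33, -38, -41] -> [-36, 13, -4, -6, 16, -33, -38, -41] -> [-30, 19, 2, 0, 22, -27, -32, -35] -> [-210, 133, 14, 0, 154, -189, -224, -245] -> [-215, 128, 9, -5, 149, -194, -229, -250] -> [-250, -229, -215, -194, -5, 9, 128, 149]
  [-1, 23, -15, -39, 21, 2] -> [-10, 14, -24, -48, 12, -7] -> [-10, 14, -24, -48, 12, -7] -> [-4, 20, -18, -42, 18, -1] -> [-28, 140, -126, -294, 126, -7] -> [-33, 135, -131, -299, 121, -12] -> [-299, -131, -33, -12, 121, 135]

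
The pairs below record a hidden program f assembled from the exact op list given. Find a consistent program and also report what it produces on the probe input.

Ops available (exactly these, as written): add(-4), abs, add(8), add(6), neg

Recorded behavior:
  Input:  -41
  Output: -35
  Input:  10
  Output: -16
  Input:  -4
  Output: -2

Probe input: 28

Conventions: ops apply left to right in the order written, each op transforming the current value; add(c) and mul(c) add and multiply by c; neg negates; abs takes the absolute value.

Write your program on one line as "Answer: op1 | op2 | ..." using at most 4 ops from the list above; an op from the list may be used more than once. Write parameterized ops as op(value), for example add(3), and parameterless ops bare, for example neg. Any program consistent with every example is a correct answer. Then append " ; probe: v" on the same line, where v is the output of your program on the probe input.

add(6) | abs | neg ; probe: -34

Check, running the answer program on each example:
  -41 -> -35 -> 35 -> -35
  10 -> 16 -> 16 -> -16
  -4 -> 2 -> 2 -> -2
  probe: 28 -> 34 -> 34 -> -34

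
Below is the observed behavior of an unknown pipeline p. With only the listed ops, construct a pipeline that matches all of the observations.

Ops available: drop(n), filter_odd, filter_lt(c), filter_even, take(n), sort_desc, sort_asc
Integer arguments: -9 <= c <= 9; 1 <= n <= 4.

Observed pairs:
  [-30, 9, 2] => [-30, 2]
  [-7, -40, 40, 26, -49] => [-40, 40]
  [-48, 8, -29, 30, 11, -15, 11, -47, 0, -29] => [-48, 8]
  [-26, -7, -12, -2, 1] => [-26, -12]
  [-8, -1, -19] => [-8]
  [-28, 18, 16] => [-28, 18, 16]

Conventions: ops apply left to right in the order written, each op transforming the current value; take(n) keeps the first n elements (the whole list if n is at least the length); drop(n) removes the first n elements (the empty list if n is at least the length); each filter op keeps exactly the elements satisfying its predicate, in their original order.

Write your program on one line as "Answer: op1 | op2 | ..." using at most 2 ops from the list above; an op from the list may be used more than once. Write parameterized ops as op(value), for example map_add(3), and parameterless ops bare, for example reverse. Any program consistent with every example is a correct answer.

take(3) | filter_even

Check, running the answer program on each example:
  [-30, 9, 2] -> [-30, 9, 2] -> [-30, 2]
  [-7, -40, 40, 26, -49] -> [-7, -40, 40] -> [-40, 40]
  [-48, 8, -29, 30, 11, -15, 11, -47, 0, -29] -> [-48, 8, -29] -> [-48, 8]
  [-26, -7, -12, -2, 1] -> [-26, -7, -12] -> [-26, -12]
  [-8, -1, -19] -> [-8, -1, -19] -> [-8]
  [-28, 18, 16] -> [-28, 18, 16] -> [-28, 18, 16]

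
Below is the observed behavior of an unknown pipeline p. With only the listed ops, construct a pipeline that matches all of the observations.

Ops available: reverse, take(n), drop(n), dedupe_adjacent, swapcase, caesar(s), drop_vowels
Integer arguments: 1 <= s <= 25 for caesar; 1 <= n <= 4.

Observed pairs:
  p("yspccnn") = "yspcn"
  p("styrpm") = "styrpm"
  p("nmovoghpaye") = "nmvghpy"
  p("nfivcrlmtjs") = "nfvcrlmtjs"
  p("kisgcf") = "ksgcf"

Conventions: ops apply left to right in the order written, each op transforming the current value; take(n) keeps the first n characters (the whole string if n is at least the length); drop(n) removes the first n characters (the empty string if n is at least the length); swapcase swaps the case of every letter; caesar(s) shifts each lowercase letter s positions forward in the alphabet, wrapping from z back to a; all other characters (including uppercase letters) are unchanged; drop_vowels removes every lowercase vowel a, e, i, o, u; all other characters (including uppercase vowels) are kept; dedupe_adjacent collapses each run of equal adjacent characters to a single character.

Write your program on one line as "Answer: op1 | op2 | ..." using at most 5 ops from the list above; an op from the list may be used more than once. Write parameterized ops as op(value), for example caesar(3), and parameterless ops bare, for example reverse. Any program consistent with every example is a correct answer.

reverse | dedupe_adjacent | drop_vowels | reverse

Check, running the answer program on each example:
  "yspccnn" -> "nnccpsy" -> "ncpsy" -> "ncpsy" -> "yspcn"
  "styrpm" -> "mpryts" -> "mpryts" -> "mpryts" -> "styrpm"
  "nmovoghpaye" -> "eyaphgovomn" -> "eyaphgovomn" -> "yphgvmn" -> "nmvghpy"
  "nfivcrlmtjs" -> "sjtmlrcvifn" -> "sjtmlrcvifn" -> "sjtmlrcvfn" -> "nfvcrlmtjs"
  "kisgcf" -> "fcgsik" -> "fcgsik" -> "fcgsk" -> "ksgcf"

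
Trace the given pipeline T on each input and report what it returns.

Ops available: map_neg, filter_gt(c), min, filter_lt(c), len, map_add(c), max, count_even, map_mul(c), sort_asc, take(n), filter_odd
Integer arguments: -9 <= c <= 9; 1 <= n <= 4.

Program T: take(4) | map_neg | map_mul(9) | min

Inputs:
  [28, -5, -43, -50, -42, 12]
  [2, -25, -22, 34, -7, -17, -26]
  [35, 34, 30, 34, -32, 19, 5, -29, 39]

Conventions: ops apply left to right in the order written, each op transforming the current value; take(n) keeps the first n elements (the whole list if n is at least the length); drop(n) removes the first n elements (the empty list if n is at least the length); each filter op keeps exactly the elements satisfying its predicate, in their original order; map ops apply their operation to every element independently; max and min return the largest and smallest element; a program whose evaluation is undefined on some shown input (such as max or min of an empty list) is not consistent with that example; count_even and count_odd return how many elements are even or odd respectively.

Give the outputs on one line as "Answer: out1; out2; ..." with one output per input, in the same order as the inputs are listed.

-252; -306; -315

Execution, op by op:
  [28, -5, -43, -50, -42, 12] -> [28, -5, -43, -50] -> [-28, 5, 43, 50] -> [-252, 45, 387, 450] -> -252
  [2, -25, -22, 34, -7, -17, -26] -> [2, -25, -22, 34] -> [-2, 25, 22, -34] -> [-18, 225, 198, -306] -> -306
  [35, 34, 30, 34, -32, 19, 5, -29, 39] -> [35, 34, 30, 34] -> [-35, -34, -30, -34] -> [-315, -306, -270, -306] -> -315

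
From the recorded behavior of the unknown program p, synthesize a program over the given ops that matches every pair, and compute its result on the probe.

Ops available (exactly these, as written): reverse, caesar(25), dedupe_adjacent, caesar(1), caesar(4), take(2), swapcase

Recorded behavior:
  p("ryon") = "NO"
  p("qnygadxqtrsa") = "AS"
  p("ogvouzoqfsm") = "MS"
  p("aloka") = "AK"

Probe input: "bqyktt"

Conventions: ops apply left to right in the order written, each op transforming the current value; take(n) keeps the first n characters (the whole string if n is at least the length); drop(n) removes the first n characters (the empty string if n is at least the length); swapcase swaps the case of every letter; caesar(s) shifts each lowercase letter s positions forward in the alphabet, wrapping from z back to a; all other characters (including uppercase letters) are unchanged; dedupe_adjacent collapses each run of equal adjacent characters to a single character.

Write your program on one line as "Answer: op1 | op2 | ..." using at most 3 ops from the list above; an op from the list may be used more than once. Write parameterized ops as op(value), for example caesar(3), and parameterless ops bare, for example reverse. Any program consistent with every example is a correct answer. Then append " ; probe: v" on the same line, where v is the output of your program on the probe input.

reverse | take(2) | swapcase ; probe: "TT"

Check, running the answer program on each example:
  "ryon" -> "noyr" -> "no" -> "NO"
  "qnygadxqtrsa" -> "asrtqxdagynq" -> "as" -> "AS"
  "ogvouzoqfsm" -> "msfqozuovgo" -> "ms" -> "MS"
  "aloka" -> "akola" -> "ak" -> "AK"
  probe: "bqyktt" -> "ttkyqb" -> "tt" -> "TT"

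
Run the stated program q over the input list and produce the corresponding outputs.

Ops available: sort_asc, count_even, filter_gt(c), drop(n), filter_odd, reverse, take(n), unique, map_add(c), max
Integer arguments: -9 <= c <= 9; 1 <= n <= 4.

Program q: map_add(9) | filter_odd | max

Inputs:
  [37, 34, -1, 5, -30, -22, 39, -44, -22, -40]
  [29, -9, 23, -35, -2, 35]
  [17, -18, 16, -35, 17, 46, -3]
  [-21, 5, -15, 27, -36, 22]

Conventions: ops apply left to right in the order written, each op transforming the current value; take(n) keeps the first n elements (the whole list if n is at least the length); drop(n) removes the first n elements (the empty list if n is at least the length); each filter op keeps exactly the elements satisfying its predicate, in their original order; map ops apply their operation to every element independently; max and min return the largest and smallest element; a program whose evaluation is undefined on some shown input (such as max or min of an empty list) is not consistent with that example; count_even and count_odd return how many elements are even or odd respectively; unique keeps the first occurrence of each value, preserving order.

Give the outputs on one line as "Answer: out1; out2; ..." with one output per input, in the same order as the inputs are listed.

43; 7; 55; 31

Execution, op by op:
  [37, 34, -1, 5, -30, -22, 39, -44, -22, -40] -> [46, 43, 8, 14, -21, -13, 48, -35, -13, -31] -> [43, -21, -13, -35, -13, -31] -> 43
  [29, -9, 23, -35, -2, 35] -> [38, 0, 32, -26, 7, 44] -> [7] -> 7
  [17, -18, 16, -35, 17, 46, -3] -> [26, -9, 25, -26, 26, 55, 6] -> [-9, 25, 55] -> 55
  [-21, 5, -15, 27, -36, 22] -> [-12, 14, -6, 36, -27, 31] -> [-27, 31] -> 31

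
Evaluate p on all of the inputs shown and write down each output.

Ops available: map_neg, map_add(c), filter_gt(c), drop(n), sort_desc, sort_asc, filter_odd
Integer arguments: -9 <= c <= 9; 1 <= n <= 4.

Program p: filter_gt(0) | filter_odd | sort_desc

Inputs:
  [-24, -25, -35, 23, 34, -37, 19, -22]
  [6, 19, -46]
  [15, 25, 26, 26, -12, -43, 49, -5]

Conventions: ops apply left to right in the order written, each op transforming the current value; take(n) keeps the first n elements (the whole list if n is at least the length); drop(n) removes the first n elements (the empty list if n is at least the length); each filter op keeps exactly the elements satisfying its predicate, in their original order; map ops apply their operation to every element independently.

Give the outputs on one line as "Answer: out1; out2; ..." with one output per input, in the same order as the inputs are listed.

[23, 19]; [19]; [49, 25, 15]

Execution, op by op:
  [-24, -25, -35, 23, 34, -37, 19, -22] -> [23, 34, 19] -> [23, 19] -> [23, 19]
  [6, 19, -46] -> [6, 19] -> [19] -> [19]
  [15, 25, 26, 26, -12, -43, 49, -5] -> [15, 25, 26, 26, 49] -> [15, 25, 49] -> [49, 25, 15]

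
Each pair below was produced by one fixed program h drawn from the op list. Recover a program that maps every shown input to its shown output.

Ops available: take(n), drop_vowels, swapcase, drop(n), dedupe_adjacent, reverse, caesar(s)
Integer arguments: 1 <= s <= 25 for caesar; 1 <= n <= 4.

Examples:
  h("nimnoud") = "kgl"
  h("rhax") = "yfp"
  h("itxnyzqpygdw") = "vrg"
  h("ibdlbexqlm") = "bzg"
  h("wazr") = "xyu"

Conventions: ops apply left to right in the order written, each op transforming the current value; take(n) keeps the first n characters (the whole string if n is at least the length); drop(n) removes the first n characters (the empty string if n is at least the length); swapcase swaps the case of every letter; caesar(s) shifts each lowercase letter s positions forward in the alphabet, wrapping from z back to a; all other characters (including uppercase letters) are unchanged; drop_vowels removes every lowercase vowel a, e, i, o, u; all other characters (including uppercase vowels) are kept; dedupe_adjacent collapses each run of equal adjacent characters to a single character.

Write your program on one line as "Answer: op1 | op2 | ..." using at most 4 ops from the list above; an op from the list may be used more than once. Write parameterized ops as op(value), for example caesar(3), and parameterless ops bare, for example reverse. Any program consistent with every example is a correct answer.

caesar(9) | caesar(15) | take(3) | reverse

Check, running the answer program on each example:
  "nimnoud" -> "wrvwxdm" -> "lgklmsb" -> "lgk" -> "kgl"
  "rhax" -> "aqjg" -> "pfyv" -> "pfy" -> "yfp"
  "itxnyzqpygdw" -> "rcgwhizyhpmf" -> "grvlwxonwebu" -> "grv" -> "vrg"
  "ibdlbexqlm" -> "rkmukngzuv" -> "gzbjzcvojk" -> "gzb" -> "bzg"
  "wazr" -> "fjia" -> "uyxp" -> "uyx" -> "xyu"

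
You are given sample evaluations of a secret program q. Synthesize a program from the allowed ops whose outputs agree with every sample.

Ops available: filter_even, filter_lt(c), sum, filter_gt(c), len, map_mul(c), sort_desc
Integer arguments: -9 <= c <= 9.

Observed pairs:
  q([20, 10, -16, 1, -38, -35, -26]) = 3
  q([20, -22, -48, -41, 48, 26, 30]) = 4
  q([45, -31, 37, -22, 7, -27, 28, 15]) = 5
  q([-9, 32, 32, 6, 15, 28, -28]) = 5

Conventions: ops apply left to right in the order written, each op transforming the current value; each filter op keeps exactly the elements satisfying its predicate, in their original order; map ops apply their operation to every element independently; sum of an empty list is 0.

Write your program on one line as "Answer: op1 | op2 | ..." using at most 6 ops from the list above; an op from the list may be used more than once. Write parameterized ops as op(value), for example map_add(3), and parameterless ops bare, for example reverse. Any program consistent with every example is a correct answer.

filter_gt(-1) | map_mul(-6) | map_mul(4) | sort_desc | len

Check, running the answer program on each example:
  [20, 10, -16, 1, -38, -35, -26] -> [20, 10, 1] -> [-120, -60, -6] -> [-480, -240, -24] -> [-24, -240, -480] -> 3
  [20, -22, -48, -41, 48, 26, 30] -> [20, 48, 26, 30] -> [-120, -288, -156, -180] -> [-480, -1152, -624, -720] -> [-480, -624, -720, -1152] -> 4
  [45, -31, 37, -22, 7, -27, 28, 15] -> [45, 37, 7, 28, 15] -> [-270, -222, -42, -168, -90] -> [-1080, -888, -168, -672, -360] -> [-168, -360, -672, -888, -1080] -> 5
  [-9, 32, 32, 6, 15, 28, -28] -> [32, 32, 6, 15, 28] -> [-192, -192, -36, -90, -168] -> [-768, -768, -144, -360, -672] -> [-144, -360, -672, -768, -768] -> 5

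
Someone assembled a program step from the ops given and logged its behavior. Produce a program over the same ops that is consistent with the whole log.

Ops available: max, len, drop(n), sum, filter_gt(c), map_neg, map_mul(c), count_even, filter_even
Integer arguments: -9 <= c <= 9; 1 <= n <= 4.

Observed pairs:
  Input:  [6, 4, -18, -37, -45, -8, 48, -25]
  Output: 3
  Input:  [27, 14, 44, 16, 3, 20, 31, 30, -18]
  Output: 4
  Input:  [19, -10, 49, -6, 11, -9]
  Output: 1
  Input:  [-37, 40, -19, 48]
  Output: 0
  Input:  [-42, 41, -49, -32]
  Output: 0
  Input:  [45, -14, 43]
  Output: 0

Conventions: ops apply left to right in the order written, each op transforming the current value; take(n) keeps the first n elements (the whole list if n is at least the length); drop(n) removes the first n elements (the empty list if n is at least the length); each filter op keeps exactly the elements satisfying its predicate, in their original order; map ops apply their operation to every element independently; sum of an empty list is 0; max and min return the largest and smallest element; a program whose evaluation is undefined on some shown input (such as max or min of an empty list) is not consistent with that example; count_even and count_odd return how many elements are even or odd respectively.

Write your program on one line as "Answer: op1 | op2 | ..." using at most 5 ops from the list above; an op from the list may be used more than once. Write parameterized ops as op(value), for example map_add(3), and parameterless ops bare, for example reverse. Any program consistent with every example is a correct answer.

drop(3) | map_neg | drop(2) | len

Check, running the answer program on each example:
  [6, 4, -18, -37, -45, -8, 48, -25] -> [-37, -45, -8, 48, -25] -> [37, 45, 8, -48, 25] -> [8, -48, 25] -> 3
  [27, 14, 44, 16, 3, 20, 31, 30, -18] -> [16, 3, 20, 31, 30, -18] -> [-16, -3, -20, -31, -30, 18] -> [-20, -31, -30, 18] -> 4
  [19, -10, 49, -6, 11, -9] -> [-6, 11, -9] -> [6, -11, 9] -> [9] -> 1
  [-37, 40, -19, 48] -> [48] -> [-48] -> [] -> 0
  [-42, 41, -49, -32] -> [-32] -> [32] -> [] -> 0
  [45, -14, 43] -> [] -> [] -> [] -> 0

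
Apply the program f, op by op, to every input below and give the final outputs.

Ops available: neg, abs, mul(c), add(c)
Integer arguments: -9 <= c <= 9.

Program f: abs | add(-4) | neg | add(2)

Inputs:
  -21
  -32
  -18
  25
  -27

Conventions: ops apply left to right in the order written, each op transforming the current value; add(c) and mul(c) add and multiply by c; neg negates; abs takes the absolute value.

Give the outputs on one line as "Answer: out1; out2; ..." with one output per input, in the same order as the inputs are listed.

-15; -26; -12; -19; -21

Execution, op by op:
  -21 -> 21 -> 17 -> -17 -> -15
  -32 -> 32 -> 28 -> -28 -> -26
  -18 -> 18 -> 14 -> -14 -> -12
  25 -> 25 -> 21 -> -21 -> -19
  -27 -> 27 -> 23 -> -23 -> -21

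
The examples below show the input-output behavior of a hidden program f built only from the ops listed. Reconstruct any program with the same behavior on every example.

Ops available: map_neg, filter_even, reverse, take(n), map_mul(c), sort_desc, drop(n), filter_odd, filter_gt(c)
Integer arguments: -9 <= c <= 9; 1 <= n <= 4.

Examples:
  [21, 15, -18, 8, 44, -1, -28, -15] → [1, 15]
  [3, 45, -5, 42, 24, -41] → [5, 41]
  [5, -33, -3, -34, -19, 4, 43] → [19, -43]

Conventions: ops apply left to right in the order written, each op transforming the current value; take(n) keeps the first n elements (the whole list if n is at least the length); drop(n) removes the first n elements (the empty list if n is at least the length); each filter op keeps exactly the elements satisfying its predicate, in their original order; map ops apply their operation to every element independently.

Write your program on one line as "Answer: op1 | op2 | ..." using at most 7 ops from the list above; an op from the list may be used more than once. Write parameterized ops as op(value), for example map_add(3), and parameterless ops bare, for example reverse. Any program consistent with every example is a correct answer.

reverse | filter_odd | take(3) | reverse | map_neg | drop(1)

Check, running the answer program on each example:
  [21, 15, -18, 8, 44, -1, -28, -15] -> [-15, -28, -1, 44, 8, -18, 15, 21] -> [-15, -1, 15, 21] -> [-15, -1, 15] -> [15, -1, -15] -> [-15, 1, 15] -> [1, 15]
  [3, 45, -5, 42, 24, -41] -> [-41, 24, 42, -5, 45, 3] -> [-41, -5, 45, 3] -> [-41, -5, 45] -> [45, -5, -41] -> [-45, 5, 41] -> [5, 41]
  [5, -33, -3, -34, -19, 4, 43] -> [43, 4, -19, -34, -3, -33, 5] -> [43, -19, -3, -33, 5] -> [43, -19, -3] -> [-3, -19, 43] -> [3, 19, -43] -> [19, -43]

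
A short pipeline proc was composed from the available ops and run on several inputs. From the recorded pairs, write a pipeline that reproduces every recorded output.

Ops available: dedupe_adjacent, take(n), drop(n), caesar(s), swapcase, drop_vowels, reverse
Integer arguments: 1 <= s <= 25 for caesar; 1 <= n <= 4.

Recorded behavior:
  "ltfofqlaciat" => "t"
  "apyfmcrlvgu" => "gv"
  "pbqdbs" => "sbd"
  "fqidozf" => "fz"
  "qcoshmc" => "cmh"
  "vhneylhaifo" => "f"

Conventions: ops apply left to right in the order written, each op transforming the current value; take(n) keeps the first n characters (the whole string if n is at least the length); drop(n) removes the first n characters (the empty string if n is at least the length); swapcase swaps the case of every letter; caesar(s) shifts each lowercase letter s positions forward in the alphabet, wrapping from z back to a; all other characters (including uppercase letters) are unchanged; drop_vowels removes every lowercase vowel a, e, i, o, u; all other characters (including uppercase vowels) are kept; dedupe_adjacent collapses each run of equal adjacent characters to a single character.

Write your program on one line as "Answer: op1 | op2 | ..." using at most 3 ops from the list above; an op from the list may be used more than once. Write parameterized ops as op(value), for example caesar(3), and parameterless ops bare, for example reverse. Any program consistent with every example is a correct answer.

reverse | take(3) | drop_vowels

Check, running the answer program on each example:
  "ltfofqlaciat" -> "taicalqfoftl" -> "tai" -> "t"
  "apyfmcrlvgu" -> "ugvlrcmfypa" -> "ugv" -> "gv"
  "pbqdbs" -> "sbdqbp" -> "sbd" -> "sbd"
  "fqidozf" -> "fzodiqf" -> "fzo" -> "fz"
  "qcoshmc" -> "cmhsocq" -> "cmh" -> "cmh"
  "vhneylhaifo" -> "ofiahlyenhv" -> "ofi" -> "f"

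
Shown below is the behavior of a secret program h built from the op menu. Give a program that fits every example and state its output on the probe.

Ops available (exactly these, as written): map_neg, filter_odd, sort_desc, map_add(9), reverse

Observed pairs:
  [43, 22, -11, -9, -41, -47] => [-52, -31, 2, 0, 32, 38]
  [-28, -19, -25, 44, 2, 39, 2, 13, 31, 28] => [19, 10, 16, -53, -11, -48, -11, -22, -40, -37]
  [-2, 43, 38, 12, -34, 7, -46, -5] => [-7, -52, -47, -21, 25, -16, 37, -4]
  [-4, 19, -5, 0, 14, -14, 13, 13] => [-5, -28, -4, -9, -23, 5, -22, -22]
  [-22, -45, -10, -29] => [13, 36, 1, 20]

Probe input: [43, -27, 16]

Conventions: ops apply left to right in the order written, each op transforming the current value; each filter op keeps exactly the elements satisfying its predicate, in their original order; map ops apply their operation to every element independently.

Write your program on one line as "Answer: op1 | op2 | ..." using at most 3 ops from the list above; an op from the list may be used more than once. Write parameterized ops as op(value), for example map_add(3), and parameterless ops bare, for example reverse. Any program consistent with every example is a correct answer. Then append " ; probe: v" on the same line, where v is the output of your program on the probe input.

map_add(9) | map_neg ; probe: [-52, 18, -25]

Check, running the answer program on each example:
  [43, 22, -11, -9, -41, -47] -> [52, 31, -2, 0, -32, -38] -> [-52, -31, 2, 0, 32, 38]
  [-28, -19, -25, 44, 2, 39, 2, 13, 31, 28] -> [-19, -10, -16, 53, 11, 48, 11, 22, 40, 37] -> [19, 10, 16, -53, -11, -48, -11, -22, -40, -37]
  [-2, 43, 38, 12, -34, 7, -46, -5] -> [7, 52, 47, 21, -25, 16, -37, 4] -> [-7, -52, -47, -21, 25, -16, 37, -4]
  [-4, 19, -5, 0, 14, -14, 13, 13] -> [5, 28, 4, 9, 23, -5, 22, 22] -> [-5, -28, -4, -9, -23, 5, -22, -22]
  [-22, -45, -10, -29] -> [-13, -36, -1, -20] -> [13, 36, 1, 20]
  probe: [43, -27, 16] -> [52, -18, 25] -> [-52, 18, -25]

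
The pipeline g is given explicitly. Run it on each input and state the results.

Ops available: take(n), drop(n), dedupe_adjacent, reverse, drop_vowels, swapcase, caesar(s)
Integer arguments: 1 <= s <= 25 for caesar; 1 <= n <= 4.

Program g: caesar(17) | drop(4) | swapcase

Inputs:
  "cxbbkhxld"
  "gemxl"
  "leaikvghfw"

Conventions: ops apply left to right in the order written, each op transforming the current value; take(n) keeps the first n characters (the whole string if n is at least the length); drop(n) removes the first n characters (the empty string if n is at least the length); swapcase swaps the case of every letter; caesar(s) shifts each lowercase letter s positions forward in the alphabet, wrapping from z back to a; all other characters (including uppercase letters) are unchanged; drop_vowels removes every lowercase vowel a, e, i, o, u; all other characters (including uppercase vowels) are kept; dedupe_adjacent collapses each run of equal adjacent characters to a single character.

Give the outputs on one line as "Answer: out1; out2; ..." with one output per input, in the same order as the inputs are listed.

"BYOCU"; "C"; "BMXYWN"

Execution, op by op:
  "cxbbkhxld" -> "tossbyocu" -> "byocu" -> "BYOCU"
  "gemxl" -> "xvdoc" -> "c" -> "C"
  "leaikvghfw" -> "cvrzbmxywn" -> "bmxywn" -> "BMXYWN"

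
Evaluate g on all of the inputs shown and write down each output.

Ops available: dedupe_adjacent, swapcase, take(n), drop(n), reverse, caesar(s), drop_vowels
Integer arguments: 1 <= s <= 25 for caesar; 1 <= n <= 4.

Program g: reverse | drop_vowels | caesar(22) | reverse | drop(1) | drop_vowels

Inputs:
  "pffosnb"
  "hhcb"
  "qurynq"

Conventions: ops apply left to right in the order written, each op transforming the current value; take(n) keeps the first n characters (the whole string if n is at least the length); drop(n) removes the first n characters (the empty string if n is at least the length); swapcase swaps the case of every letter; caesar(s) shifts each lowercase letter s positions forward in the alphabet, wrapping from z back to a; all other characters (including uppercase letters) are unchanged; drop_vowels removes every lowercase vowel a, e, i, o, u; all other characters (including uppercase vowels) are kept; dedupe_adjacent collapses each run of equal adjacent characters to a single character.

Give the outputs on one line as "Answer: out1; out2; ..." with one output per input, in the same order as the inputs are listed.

"bbjx"; "dyx"; "njm"

Execution, op by op:
  "pffosnb" -> "bnsoffp" -> "bnsffp" -> "xjobbl" -> "lbbojx" -> "bbojx" -> "bbjx"
  "hhcb" -> "bchh" -> "bchh" -> "xydd" -> "ddyx" -> "dyx" -> "dyx"
  "qurynq" -> "qnyruq" -> "qnyrq" -> "mjunm" -> "mnujm" -> "nujm" -> "njm"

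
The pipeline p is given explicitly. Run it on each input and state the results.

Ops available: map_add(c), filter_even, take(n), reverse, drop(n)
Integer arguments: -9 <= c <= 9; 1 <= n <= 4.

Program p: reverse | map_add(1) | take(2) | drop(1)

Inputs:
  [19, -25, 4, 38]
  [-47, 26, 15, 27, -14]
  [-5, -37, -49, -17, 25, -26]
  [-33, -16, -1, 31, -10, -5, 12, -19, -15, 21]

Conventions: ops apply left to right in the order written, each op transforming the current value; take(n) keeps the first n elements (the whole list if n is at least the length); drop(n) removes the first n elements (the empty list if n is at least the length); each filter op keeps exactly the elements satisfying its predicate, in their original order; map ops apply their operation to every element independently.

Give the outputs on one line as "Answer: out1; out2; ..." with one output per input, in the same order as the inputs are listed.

Execution, op by op:
  [19, -25, 4, 38] -> [38, 4, -25, 19] -> [39, 5, -24, 20] -> [39, 5] -> [5]
  [-47, 26, 15, 27, -14] -> [-14, 27, 15, 26, -47] -> [-13, 28, 16, 27, -46] -> [-13, 28] -> [28]
  [-5, -37, -49, -17, 25, -26] -> [-26, 25, -17, -49, -37, -5] -> [-25, 26, -16, -48, -36, -4] -> [-25, 26] -> [26]
  [-33, -16, -1, 31, -10, -5, 12, -19, -15, 21] -> [21, -15, -19, 12, -5, -10, 31, -1, -16, -33] -> [22, -14, -18, 13, -4, -9, 32, 0, -15, -32] -> [22, -14] -> [-14]

[5]; [28]; [26]; [-14]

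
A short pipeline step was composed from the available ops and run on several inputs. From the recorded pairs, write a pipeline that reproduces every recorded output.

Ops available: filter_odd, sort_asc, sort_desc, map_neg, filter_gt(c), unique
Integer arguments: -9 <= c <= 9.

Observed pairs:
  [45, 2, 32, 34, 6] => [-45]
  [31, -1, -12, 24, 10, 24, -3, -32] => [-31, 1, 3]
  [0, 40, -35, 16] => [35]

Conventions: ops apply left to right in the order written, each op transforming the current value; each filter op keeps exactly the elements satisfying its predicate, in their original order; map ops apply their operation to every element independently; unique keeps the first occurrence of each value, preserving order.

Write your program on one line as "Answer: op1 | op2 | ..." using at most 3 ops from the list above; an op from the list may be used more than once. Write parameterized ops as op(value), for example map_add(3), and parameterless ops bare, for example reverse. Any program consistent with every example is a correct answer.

map_neg | filter_odd

Check, running the answer program on each example:
  [45, 2, 32, 34, 6] -> [-45, -2, -32, -34, -6] -> [-45]
  [31, -1, -12, 24, 10, 24, -3, -32] -> [-31, 1, 12, -24, -10, -24, 3, 32] -> [-31, 1, 3]
  [0, 40, -35, 16] -> [0, -40, 35, -16] -> [35]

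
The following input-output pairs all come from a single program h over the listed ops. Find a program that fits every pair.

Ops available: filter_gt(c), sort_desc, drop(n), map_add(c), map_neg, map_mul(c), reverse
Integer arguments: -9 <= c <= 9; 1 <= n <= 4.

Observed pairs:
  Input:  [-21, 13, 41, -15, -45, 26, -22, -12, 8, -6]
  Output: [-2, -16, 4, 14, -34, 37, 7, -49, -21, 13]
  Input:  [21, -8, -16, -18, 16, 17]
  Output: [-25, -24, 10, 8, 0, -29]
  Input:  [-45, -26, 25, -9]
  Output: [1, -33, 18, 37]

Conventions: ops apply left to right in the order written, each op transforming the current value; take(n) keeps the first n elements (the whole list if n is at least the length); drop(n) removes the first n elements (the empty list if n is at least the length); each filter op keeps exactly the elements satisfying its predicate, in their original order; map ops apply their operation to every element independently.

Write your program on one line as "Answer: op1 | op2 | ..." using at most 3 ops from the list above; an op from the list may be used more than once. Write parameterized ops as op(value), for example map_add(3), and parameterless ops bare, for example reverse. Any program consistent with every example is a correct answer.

reverse | map_add(8) | map_neg

Check, running the answer program on each example:
  [-21, 13, 41, -15, -45, 26, -22, -12, 8, -6] -> [-6, 8, -12, -22, 26, -45, -15, 41, 13, -21] -> [2, 16, -4, -14, 34, -37, -7, 49, 21, -13] -> [-2, -16, 4, 14, -34, 37, 7, -49, -21, 13]
  [21, -8, -16, -18, 16, 17] -> [17, 16, -18, -16, -8, 21] -> [25, 24, -10, -8, 0, 29] -> [-25, -24, 10, 8, 0, -29]
  [-45, -26, 25, -9] -> [-9, 25, -26, -45] -> [-1, 33, -18, -37] -> [1, -33, 18, 37]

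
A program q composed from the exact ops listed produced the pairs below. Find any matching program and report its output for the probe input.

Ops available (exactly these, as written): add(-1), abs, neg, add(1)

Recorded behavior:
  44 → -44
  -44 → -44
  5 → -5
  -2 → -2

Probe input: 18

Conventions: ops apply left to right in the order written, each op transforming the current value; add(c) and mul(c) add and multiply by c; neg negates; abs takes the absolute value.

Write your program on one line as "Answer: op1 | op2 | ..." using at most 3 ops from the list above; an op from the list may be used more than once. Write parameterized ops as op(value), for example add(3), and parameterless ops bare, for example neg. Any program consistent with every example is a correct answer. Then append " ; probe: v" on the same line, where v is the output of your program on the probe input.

neg | abs | neg ; probe: -18

Check, running the answer program on each example:
  44 -> -44 -> 44 -> -44
  -44 -> 44 -> 44 -> -44
  5 -> -5 -> 5 -> -5
  -2 -> 2 -> 2 -> -2
  probe: 18 -> -18 -> 18 -> -18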